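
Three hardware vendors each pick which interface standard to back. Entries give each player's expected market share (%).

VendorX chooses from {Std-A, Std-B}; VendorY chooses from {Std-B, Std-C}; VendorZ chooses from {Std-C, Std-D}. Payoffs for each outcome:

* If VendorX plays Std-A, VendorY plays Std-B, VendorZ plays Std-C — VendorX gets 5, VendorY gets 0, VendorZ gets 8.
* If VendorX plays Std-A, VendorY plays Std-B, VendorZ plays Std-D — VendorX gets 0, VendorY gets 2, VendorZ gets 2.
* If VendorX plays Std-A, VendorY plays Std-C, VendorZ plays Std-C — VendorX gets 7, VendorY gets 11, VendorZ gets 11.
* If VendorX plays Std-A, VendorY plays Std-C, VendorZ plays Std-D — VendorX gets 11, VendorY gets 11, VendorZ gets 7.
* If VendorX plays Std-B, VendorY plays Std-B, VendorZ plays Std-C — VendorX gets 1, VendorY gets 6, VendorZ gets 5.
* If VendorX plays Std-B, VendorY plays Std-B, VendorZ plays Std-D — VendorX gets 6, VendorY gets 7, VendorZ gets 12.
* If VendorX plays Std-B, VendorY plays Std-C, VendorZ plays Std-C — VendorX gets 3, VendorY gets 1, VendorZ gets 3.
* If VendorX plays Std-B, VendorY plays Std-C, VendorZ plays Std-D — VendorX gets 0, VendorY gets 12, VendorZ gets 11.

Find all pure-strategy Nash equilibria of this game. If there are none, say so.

The unique pure-strategy Nash equilibrium is (Std-A, Std-C, Std-C).

(Std-A, Std-B, Std-C): VendorY can switch to Std-C (0 → 11). Not NE.
(Std-A, Std-B, Std-D): VendorX can switch to Std-B (0 → 6). Not NE.
(Std-A, Std-C, Std-C): VendorX gets 7, best alternative 3; VendorY gets 11, best alternative 0; VendorZ gets 11, best alternative 7. No profitable deviation — NE.
(Std-A, Std-C, Std-D): VendorZ can switch to Std-C (7 → 11). Not NE.
(Std-B, Std-B, Std-C): VendorX can switch to Std-A (1 → 5). Not NE.
(Std-B, Std-B, Std-D): VendorY can switch to Std-C (7 → 12). Not NE.
(Std-B, Std-C, Std-C): VendorX can switch to Std-A (3 → 7). Not NE.
(Std-B, Std-C, Std-D): VendorX can switch to Std-A (0 → 11). Not NE.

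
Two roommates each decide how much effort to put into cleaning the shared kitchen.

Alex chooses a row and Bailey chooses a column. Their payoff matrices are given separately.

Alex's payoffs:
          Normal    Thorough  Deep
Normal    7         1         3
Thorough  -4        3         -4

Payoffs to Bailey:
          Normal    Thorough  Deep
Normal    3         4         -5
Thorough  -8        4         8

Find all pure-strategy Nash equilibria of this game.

No pure-strategy Nash equilibrium.

(Normal, Normal): Bailey can switch to Thorough (3 → 4). Not NE.
(Normal, Thorough): Alex can switch to Thorough (1 → 3). Not NE.
(Normal, Deep): Bailey can switch to Normal (-5 → 3). Not NE.
(Thorough, Normal): Alex can switch to Normal (-4 → 7). Not NE.
(Thorough, Thorough): Bailey can switch to Deep (4 → 8). Not NE.
(Thorough, Deep): Alex can switch to Normal (-4 → 3). Not NE.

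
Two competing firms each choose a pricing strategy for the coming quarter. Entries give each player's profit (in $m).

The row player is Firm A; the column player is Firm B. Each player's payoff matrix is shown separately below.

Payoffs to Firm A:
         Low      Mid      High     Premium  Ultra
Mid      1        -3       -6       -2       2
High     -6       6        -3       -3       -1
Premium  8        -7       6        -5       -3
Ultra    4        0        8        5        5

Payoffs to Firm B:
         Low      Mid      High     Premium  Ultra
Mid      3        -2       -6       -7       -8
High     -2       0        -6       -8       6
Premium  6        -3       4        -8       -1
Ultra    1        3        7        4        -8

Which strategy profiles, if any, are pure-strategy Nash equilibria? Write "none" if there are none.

Firm A against Low: payoffs 1, -6, 8, 4 → best response Premium.
Firm A against Mid: payoffs -3, 6, -7, 0 → best response High.
Firm A against High: payoffs -6, -3, 6, 8 → best response Ultra.
Firm A against Premium: payoffs -2, -3, -5, 5 → best response Ultra.
Firm A against Ultra: payoffs 2, -1, -3, 5 → best response Ultra.
Firm B against Mid: payoffs 3, -2, -6, -7, -8 → best response Low.
Firm B against High: payoffs -2, 0, -6, -8, 6 → best response Ultra.
Firm B against Premium: payoffs 6, -3, 4, -8, -1 → best response Low.
Firm B against Ultra: payoffs 1, 3, 7, 4, -8 → best response High.
Mutual best responses: (Premium, Low); (Ultra, High).

The pure Nash equilibria are (Premium, Low); (Ultra, High).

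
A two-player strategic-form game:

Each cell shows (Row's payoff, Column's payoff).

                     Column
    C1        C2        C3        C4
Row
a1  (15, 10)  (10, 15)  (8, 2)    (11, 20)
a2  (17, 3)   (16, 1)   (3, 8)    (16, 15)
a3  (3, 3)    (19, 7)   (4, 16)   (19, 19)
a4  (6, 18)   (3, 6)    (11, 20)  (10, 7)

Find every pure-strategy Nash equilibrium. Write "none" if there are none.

(a1, C1): Row can switch to a2 (15 → 17). Not NE.
(a1, C2): Row can switch to a2 (10 → 16). Not NE.
(a1, C3): Row can switch to a4 (8 → 11). Not NE.
(a1, C4): Row can switch to a2 (11 → 16). Not NE.
(a2, C1): Column can switch to C3 (3 → 8). Not NE.
(a2, C2): Row can switch to a3 (16 → 19). Not NE.
(a3, C4): Row gets 19, best alternative 16; Column gets 19, best alternative 16. No profitable deviation — NE.
(a4, C3): Row gets 11, best alternative 8; Column gets 20, best alternative 18. No profitable deviation — NE.
(The remaining 8 profiles each have a profitable deviation by the same check.)

The pure Nash equilibria are (a3, C4); (a4, C3).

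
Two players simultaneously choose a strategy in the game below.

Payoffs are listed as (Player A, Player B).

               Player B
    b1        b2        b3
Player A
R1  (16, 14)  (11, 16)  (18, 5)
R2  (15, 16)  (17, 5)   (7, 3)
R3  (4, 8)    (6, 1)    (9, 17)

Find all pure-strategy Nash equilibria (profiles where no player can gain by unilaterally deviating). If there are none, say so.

none

Check each profile: it is a Nash equilibrium iff no player can strictly gain by switching unilaterally.
(R1, b1): Player B can switch to b2 (14 → 16). Not NE.
(R1, b2): Player A can switch to R2 (11 → 17). Not NE.
(R1, b3): Player B can switch to b1 (5 → 14). Not NE.
(R2, b1): Player A can switch to R1 (15 → 16). Not NE.
(R2, b2): Player B can switch to b1 (5 → 16). Not NE.
(R2, b3): Player A can switch to R1 (7 → 18). Not NE.
(R3, b1): Player A can switch to R1 (4 → 16). Not NE.
(R3, b2): Player A can switch to R1 (6 → 11). Not NE.
(R3, b3): Player A can switch to R1 (9 → 18). Not NE.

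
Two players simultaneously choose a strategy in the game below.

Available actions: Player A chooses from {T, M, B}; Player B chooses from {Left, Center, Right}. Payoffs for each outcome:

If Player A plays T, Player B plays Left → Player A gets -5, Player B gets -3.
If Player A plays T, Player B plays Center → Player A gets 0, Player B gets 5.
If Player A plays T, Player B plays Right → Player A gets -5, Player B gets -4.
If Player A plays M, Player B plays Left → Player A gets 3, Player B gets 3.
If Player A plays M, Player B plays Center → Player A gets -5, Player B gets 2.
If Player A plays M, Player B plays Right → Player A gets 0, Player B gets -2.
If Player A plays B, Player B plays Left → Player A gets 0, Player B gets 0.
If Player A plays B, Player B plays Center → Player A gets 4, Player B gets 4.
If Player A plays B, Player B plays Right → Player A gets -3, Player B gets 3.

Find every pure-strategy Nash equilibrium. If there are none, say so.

(T, Left): Player A can switch to M (-5 → 3). Not NE.
(T, Center): Player A can switch to B (0 → 4). Not NE.
(T, Right): Player A can switch to M (-5 → 0). Not NE.
(M, Left): Player A gets 3, best alternative 0; Player B gets 3, best alternative 2. No profitable deviation — NE.
(M, Center): Player A can switch to T (-5 → 0). Not NE.
(M, Right): Player B can switch to Left (-2 → 3). Not NE.
(B, Left): Player A can switch to M (0 → 3). Not NE.
(B, Center): Player A gets 4, best alternative 0; Player B gets 4, best alternative 3. No profitable deviation — NE.
(B, Right): Player A can switch to M (-3 → 0). Not NE.

The pure Nash equilibria are (M, Left); (B, Center).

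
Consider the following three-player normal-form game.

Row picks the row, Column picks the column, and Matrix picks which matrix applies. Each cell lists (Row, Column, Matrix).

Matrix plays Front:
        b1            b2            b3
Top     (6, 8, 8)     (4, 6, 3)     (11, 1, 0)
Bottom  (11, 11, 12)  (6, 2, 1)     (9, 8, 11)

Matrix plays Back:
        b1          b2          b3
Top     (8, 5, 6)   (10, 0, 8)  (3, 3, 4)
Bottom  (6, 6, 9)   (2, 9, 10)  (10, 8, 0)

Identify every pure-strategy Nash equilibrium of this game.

(Bottom, b1, Front)

Row against (b1, Front): payoffs 6, 11 → best response Bottom.
Row against (b1, Back): payoffs 8, 6 → best response Top.
Row against (b2, Front): payoffs 4, 6 → best response Bottom.
Row against (b2, Back): payoffs 10, 2 → best response Top.
Row against (b3, Front): payoffs 11, 9 → best response Top.
Row against (b3, Back): payoffs 3, 10 → best response Bottom.
Column against (Top, Front): payoffs 8, 6, 1 → best response b1.
Column against (Top, Back): payoffs 5, 0, 3 → best response b1.
Column against (Bottom, Front): payoffs 11, 2, 8 → best response b1.
Column against (Bottom, Back): payoffs 6, 9, 8 → best response b2.
Matrix against (Top, b1): payoffs 8, 6 → best response Front.
Matrix against (Top, b2): payoffs 3, 8 → best response Back.
Matrix against (Top, b3): payoffs 0, 4 → best response Back.
Matrix against (Bottom, b1): payoffs 12, 9 → best response Front.
Matrix against (Bottom, b2): payoffs 1, 10 → best response Back.
Matrix against (Bottom, b3): payoffs 11, 0 → best response Front.
Mutual best responses: (Bottom, b1, Front).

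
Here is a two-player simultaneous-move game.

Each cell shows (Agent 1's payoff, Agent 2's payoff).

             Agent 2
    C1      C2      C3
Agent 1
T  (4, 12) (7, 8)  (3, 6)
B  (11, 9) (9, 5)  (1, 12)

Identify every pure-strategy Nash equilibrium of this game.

none

For each strategy profile, look for a profitable unilateral deviation.
(T, C1): Agent 1 can switch to B (4 → 11). Not NE.
(T, C2): Agent 1 can switch to B (7 → 9). Not NE.
(T, C3): Agent 2 can switch to C1 (6 → 12). Not NE.
(B, C1): Agent 2 can switch to C3 (9 → 12). Not NE.
(B, C2): Agent 2 can switch to C1 (5 → 9). Not NE.
(B, C3): Agent 1 can switch to T (1 → 3). Not NE.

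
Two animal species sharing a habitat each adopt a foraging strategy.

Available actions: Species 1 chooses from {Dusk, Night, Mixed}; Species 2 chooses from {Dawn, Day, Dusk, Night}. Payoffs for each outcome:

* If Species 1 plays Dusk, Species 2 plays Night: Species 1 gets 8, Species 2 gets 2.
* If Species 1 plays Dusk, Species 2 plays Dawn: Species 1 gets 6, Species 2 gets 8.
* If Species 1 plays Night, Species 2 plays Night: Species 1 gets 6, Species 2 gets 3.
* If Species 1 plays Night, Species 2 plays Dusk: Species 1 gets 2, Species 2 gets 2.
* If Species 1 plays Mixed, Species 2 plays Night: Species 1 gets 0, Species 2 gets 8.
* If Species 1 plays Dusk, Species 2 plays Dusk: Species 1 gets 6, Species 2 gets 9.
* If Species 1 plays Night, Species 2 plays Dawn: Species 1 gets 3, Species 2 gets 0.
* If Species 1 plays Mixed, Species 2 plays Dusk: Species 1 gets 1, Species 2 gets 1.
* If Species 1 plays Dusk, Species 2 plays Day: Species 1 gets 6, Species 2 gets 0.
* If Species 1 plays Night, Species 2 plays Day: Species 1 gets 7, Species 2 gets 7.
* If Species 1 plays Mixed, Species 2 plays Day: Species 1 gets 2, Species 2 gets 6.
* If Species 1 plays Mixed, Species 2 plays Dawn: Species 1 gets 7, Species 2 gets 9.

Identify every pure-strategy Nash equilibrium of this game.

(Dusk, Dawn): Species 1 can switch to Mixed (6 → 7). Not NE.
(Dusk, Day): Species 1 can switch to Night (6 → 7). Not NE.
(Dusk, Dusk): Species 1 gets 6, best alternative 2; Species 2 gets 9, best alternative 8. No profitable deviation — NE.
(Dusk, Night): Species 2 can switch to Dawn (2 → 8). Not NE.
(Night, Dawn): Species 1 can switch to Dusk (3 → 6). Not NE.
(Night, Day): Species 1 gets 7, best alternative 6; Species 2 gets 7, best alternative 3. No profitable deviation — NE.
(Night, Dusk): Species 1 can switch to Dusk (2 → 6). Not NE.
(Night, Night): Species 1 can switch to Dusk (6 → 8). Not NE.
(Mixed, Dawn): Species 1 gets 7, best alternative 6; Species 2 gets 9, best alternative 8. No profitable deviation — NE.
(Mixed, Day): Species 1 can switch to Dusk (2 → 6). Not NE.
(Mixed, Dusk): Species 1 can switch to Dusk (1 → 6). Not NE.
(The remaining 1 profile has a profitable deviation by the same check.)

Pure-strategy Nash equilibria: (Dusk, Dusk) and (Night, Day) and (Mixed, Dawn)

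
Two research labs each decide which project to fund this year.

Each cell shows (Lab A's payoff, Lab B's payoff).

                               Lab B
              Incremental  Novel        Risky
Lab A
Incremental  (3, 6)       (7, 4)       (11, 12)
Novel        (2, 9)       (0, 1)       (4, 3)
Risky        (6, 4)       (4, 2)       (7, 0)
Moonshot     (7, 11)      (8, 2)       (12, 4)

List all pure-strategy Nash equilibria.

(Moonshot, Incremental)

For each player, find the best response to each opponent profile; mutual best responses are the pure NE.
Lab A against Incremental: payoffs 3, 2, 6, 7 → best response Moonshot.
Lab A against Novel: payoffs 7, 0, 4, 8 → best response Moonshot.
Lab A against Risky: payoffs 11, 4, 7, 12 → best response Moonshot.
Lab B against Incremental: payoffs 6, 4, 12 → best response Risky.
Lab B against Novel: payoffs 9, 1, 3 → best response Incremental.
Lab B against Risky: payoffs 4, 2, 0 → best response Incremental.
Lab B against Moonshot: payoffs 11, 2, 4 → best response Incremental.
Mutual best responses: (Moonshot, Incremental).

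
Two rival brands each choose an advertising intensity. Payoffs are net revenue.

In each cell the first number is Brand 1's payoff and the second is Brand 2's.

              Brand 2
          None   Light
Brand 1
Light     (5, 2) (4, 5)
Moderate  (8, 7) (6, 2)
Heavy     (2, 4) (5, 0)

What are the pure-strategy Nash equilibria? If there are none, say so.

(Light, None): Brand 1 can switch to Moderate (5 → 8). Not NE.
(Light, Light): Brand 1 can switch to Moderate (4 → 6). Not NE.
(Moderate, None): Brand 1 gets 8, best alternative 5; Brand 2 gets 7, best alternative 2. No profitable deviation — NE.
(Moderate, Light): Brand 2 can switch to None (2 → 7). Not NE.
(Heavy, None): Brand 1 can switch to Light (2 → 5). Not NE.
(Heavy, Light): Brand 1 can switch to Moderate (5 → 6). Not NE.

The unique pure-strategy Nash equilibrium is (Moderate, None).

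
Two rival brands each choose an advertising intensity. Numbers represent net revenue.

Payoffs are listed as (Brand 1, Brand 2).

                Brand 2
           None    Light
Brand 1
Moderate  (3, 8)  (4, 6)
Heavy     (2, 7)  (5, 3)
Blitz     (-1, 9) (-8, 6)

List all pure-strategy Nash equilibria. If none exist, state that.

Check each profile: it is a Nash equilibrium iff no player can strictly gain by switching unilaterally.
(Moderate, None): Brand 1 gets 3, best alternative 2; Brand 2 gets 8, best alternative 6. No profitable deviation — NE.
(Moderate, Light): Brand 1 can switch to Heavy (4 → 5). Not NE.
(Heavy, None): Brand 1 can switch to Moderate (2 → 3). Not NE.
(Heavy, Light): Brand 2 can switch to None (3 → 7). Not NE.
(Blitz, None): Brand 1 can switch to Moderate (-1 → 3). Not NE.
(Blitz, Light): Brand 1 can switch to Moderate (-8 → 4). Not NE.

(Moderate, None)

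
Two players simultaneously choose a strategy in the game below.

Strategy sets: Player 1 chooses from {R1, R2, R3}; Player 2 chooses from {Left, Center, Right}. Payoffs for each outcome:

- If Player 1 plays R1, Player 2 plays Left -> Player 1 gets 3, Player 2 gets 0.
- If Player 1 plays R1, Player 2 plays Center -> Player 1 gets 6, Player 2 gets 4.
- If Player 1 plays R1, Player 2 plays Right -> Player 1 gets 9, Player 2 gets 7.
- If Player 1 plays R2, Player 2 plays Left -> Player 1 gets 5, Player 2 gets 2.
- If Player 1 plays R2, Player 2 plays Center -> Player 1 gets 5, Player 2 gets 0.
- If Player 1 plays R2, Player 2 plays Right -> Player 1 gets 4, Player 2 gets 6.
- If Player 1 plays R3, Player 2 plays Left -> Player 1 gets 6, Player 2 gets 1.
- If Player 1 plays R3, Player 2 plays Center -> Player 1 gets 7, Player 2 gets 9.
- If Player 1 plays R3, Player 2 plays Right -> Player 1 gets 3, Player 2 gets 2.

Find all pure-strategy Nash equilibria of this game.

Pure-strategy Nash equilibria: (R1, Right); (R3, Center)

Player 1 against Left: payoffs 3, 5, 6 → best response R3.
Player 1 against Center: payoffs 6, 5, 7 → best response R3.
Player 1 against Right: payoffs 9, 4, 3 → best response R1.
Player 2 against R1: payoffs 0, 4, 7 → best response Right.
Player 2 against R2: payoffs 2, 0, 6 → best response Right.
Player 2 against R3: payoffs 1, 9, 2 → best response Center.
Mutual best responses: (R1, Right); (R3, Center).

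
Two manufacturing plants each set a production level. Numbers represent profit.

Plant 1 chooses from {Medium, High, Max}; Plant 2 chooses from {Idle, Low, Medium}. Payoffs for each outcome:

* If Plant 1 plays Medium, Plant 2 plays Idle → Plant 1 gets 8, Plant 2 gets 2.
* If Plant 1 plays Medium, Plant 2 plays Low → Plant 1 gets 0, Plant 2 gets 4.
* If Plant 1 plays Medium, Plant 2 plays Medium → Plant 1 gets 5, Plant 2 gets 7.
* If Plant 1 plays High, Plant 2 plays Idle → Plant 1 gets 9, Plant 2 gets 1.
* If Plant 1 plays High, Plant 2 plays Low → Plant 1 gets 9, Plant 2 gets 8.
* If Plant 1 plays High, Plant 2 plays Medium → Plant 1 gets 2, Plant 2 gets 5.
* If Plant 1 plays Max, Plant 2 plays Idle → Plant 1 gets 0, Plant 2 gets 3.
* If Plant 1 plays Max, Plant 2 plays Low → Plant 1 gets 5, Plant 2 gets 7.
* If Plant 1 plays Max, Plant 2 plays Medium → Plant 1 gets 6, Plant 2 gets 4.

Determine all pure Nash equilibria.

Pure NE: (High, Low)

Plant 1 against Idle: payoffs 8, 9, 0 → best response High.
Plant 1 against Low: payoffs 0, 9, 5 → best response High.
Plant 1 against Medium: payoffs 5, 2, 6 → best response Max.
Plant 2 against Medium: payoffs 2, 4, 7 → best response Medium.
Plant 2 against High: payoffs 1, 8, 5 → best response Low.
Plant 2 against Max: payoffs 3, 7, 4 → best response Low.
Mutual best responses: (High, Low).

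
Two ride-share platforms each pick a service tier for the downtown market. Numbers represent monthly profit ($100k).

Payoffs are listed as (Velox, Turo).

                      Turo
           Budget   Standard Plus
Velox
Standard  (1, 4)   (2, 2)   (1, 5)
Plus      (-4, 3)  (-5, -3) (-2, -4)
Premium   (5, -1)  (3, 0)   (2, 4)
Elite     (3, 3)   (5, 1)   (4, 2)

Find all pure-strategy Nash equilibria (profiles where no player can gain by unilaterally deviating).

none

Velox against Budget: payoffs 1, -4, 5, 3 → best response Premium.
Velox against Standard: payoffs 2, -5, 3, 5 → best response Elite.
Velox against Plus: payoffs 1, -2, 2, 4 → best response Elite.
Turo against Standard: payoffs 4, 2, 5 → best response Plus.
Turo against Plus: payoffs 3, -3, -4 → best response Budget.
Turo against Premium: payoffs -1, 0, 4 → best response Plus.
Turo against Elite: payoffs 3, 1, 2 → best response Budget.
No profile is a mutual best response for all players.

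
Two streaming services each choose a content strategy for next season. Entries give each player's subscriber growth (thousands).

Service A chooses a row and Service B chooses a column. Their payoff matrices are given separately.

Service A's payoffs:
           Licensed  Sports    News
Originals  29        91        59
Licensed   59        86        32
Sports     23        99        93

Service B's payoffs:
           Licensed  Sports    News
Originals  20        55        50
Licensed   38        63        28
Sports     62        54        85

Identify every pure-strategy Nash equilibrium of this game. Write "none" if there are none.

For each player, find the best response to each opponent profile; mutual best responses are the pure NE.
Service A against Licensed: payoffs 29, 59, 23 → best response Licensed.
Service A against Sports: payoffs 91, 86, 99 → best response Sports.
Service A against News: payoffs 59, 32, 93 → best response Sports.
Service B against Originals: payoffs 20, 55, 50 → best response Sports.
Service B against Licensed: payoffs 38, 63, 28 → best response Sports.
Service B against Sports: payoffs 62, 54, 85 → best response News.
Mutual best responses: (Sports, News).

(Sports, News)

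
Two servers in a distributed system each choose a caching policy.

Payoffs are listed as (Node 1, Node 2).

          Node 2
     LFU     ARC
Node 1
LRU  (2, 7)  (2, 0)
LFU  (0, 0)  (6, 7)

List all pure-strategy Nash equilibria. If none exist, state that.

Pure-strategy Nash equilibria: (LRU, LFU) and (LFU, ARC)

Node 1 against LFU: payoffs 2, 0 → best response LRU.
Node 1 against ARC: payoffs 2, 6 → best response LFU.
Node 2 against LRU: payoffs 7, 0 → best response LFU.
Node 2 against LFU: payoffs 0, 7 → best response ARC.
Mutual best responses: (LRU, LFU); (LFU, ARC).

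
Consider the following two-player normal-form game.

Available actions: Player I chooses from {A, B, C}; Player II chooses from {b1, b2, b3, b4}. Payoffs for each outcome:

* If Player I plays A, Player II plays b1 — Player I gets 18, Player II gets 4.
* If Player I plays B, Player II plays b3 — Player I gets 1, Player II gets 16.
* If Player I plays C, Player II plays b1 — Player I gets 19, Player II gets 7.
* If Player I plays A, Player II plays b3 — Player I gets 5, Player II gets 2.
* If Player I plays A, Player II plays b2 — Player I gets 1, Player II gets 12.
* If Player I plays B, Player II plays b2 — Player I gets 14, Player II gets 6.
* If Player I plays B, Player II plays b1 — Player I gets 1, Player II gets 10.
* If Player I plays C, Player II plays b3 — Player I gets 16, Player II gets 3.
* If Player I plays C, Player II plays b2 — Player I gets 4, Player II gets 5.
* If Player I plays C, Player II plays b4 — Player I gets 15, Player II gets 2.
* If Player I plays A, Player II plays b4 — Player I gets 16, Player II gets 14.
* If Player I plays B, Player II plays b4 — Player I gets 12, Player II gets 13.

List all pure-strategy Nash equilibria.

For each strategy profile, look for a profitable unilateral deviation.
(A, b1): Player I can switch to C (18 → 19). Not NE.
(A, b2): Player I can switch to B (1 → 14). Not NE.
(A, b3): Player I can switch to C (5 → 16). Not NE.
(A, b4): Player I gets 16, best alternative 15; Player II gets 14, best alternative 12. No profitable deviation — NE.
(B, b1): Player I can switch to A (1 → 18). Not NE.
(B, b2): Player II can switch to b1 (6 → 10). Not NE.
(B, b3): Player I can switch to A (1 → 5). Not NE.
(C, b1): Player I gets 19, best alternative 18; Player II gets 7, best alternative 5. No profitable deviation — NE.
(The remaining 4 profiles each have a profitable deviation by the same check.)

(A, b4) and (C, b1)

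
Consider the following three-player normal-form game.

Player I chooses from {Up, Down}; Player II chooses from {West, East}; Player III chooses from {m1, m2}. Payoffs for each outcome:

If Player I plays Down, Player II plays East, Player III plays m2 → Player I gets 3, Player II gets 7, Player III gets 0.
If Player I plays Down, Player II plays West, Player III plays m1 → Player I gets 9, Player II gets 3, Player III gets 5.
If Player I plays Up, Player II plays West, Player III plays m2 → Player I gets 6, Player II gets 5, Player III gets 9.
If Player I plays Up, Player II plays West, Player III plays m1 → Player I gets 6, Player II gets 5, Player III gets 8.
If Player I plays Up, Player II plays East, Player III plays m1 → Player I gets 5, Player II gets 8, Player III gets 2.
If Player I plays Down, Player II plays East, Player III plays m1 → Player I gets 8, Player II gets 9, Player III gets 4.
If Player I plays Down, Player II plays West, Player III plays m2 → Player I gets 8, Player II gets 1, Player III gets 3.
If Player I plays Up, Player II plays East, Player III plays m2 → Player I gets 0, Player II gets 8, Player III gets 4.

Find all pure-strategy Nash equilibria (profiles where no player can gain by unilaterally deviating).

Pure NE: (Down, East, m1)

Player I against (West, m1): payoffs 6, 9 → best response Down.
Player I against (West, m2): payoffs 6, 8 → best response Down.
Player I against (East, m1): payoffs 5, 8 → best response Down.
Player I against (East, m2): payoffs 0, 3 → best response Down.
Player II against (Up, m1): payoffs 5, 8 → best response East.
Player II against (Up, m2): payoffs 5, 8 → best response East.
Player II against (Down, m1): payoffs 3, 9 → best response East.
Player II against (Down, m2): payoffs 1, 7 → best response East.
Player III against (Up, West): payoffs 8, 9 → best response m2.
Player III against (Up, East): payoffs 2, 4 → best response m2.
Player III against (Down, West): payoffs 5, 3 → best response m1.
Player III against (Down, East): payoffs 4, 0 → best response m1.
Mutual best responses: (Down, East, m1).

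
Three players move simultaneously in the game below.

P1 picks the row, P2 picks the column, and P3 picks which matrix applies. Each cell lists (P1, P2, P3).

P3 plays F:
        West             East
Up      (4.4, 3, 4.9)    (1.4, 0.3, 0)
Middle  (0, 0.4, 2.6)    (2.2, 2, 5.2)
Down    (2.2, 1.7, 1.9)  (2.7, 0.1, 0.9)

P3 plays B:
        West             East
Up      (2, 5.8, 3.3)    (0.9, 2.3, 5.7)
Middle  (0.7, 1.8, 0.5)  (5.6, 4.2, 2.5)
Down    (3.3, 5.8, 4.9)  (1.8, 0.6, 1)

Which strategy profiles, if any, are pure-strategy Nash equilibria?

For each player, find the best response to each opponent profile; mutual best responses are the pure NE.
P1 against (West, F): payoffs 4.4, 0, 2.2 → best response Up.
P1 against (West, B): payoffs 2, 0.7, 3.3 → best response Down.
P1 against (East, F): payoffs 1.4, 2.2, 2.7 → best response Down.
P1 against (East, B): payoffs 0.9, 5.6, 1.8 → best response Middle.
P2 against (Up, F): payoffs 3, 0.3 → best response West.
P2 against (Up, B): payoffs 5.8, 2.3 → best response West.
P2 against (Middle, F): payoffs 0.4, 2 → best response East.
P2 against (Middle, B): payoffs 1.8, 4.2 → best response East.
P2 against (Down, F): payoffs 1.7, 0.1 → best response West.
P2 against (Down, B): payoffs 5.8, 0.6 → best response West.
P3 against (Up, West): payoffs 4.9, 3.3 → best response F.
P3 against (Up, East): payoffs 0, 5.7 → best response B.
P3 against (Middle, West): payoffs 2.6, 0.5 → best response F.
P3 against (Middle, East): payoffs 5.2, 2.5 → best response F.
P3 against (Down, West): payoffs 1.9, 4.9 → best response B.
P3 against (Down, East): payoffs 0.9, 1 → best response B.
Mutual best responses: (Up, West, F); (Down, West, B).

(Up, West, F), (Down, West, B)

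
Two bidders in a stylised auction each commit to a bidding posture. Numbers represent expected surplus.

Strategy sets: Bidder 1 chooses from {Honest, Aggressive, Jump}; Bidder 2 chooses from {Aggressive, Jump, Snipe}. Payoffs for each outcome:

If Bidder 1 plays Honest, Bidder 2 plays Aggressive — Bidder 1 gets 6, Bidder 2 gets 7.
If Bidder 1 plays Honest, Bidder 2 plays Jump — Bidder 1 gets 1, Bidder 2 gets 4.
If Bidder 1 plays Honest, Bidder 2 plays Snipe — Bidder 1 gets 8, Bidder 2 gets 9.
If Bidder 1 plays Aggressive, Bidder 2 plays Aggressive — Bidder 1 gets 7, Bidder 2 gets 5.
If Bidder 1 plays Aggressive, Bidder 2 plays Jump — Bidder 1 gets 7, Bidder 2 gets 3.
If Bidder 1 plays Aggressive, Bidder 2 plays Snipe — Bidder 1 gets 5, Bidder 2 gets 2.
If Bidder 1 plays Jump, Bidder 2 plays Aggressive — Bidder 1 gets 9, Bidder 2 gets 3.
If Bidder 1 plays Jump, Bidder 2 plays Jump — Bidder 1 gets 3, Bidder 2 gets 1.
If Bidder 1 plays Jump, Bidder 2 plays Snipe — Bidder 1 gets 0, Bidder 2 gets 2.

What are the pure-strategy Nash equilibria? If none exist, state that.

Bidder 1 against Aggressive: payoffs 6, 7, 9 → best response Jump.
Bidder 1 against Jump: payoffs 1, 7, 3 → best response Aggressive.
Bidder 1 against Snipe: payoffs 8, 5, 0 → best response Honest.
Bidder 2 against Honest: payoffs 7, 4, 9 → best response Snipe.
Bidder 2 against Aggressive: payoffs 5, 3, 2 → best response Aggressive.
Bidder 2 against Jump: payoffs 3, 1, 2 → best response Aggressive.
Mutual best responses: (Honest, Snipe); (Jump, Aggressive).

(Honest, Snipe), (Jump, Aggressive)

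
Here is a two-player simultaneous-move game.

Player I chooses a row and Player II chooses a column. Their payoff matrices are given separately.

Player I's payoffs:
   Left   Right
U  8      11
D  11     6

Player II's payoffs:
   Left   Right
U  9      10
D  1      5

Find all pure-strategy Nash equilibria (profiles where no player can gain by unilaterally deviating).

The unique pure-strategy Nash equilibrium is (U, Right).

Player I against Left: payoffs 8, 11 → best response D.
Player I against Right: payoffs 11, 6 → best response U.
Player II against U: payoffs 9, 10 → best response Right.
Player II against D: payoffs 1, 5 → best response Right.
Mutual best responses: (U, Right).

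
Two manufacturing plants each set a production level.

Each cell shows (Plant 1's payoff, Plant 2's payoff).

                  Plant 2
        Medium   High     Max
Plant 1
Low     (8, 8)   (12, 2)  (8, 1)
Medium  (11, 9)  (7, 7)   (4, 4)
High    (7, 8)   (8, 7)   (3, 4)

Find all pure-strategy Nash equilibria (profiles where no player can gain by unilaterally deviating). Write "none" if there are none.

Pure NE: (Medium, Medium)

Plant 1 against Medium: payoffs 8, 11, 7 → best response Medium.
Plant 1 against High: payoffs 12, 7, 8 → best response Low.
Plant 1 against Max: payoffs 8, 4, 3 → best response Low.
Plant 2 against Low: payoffs 8, 2, 1 → best response Medium.
Plant 2 against Medium: payoffs 9, 7, 4 → best response Medium.
Plant 2 against High: payoffs 8, 7, 4 → best response Medium.
Mutual best responses: (Medium, Medium).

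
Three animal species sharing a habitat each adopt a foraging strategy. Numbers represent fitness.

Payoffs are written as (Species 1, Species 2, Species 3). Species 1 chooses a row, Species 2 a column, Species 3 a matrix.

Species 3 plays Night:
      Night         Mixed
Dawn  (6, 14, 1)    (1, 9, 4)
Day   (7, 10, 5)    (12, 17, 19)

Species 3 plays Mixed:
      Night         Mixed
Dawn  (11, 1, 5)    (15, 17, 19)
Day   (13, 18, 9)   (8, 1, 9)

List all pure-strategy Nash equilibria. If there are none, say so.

(Dawn, Night, Night): Species 1 can switch to Day (6 → 7). Not NE.
(Dawn, Night, Mixed): Species 1 can switch to Day (11 → 13). Not NE.
(Dawn, Mixed, Night): Species 1 can switch to Day (1 → 12). Not NE.
(Dawn, Mixed, Mixed): Species 1 gets 15, best alternative 8; Species 2 gets 17, best alternative 1; Species 3 gets 19, best alternative 4. No profitable deviation — NE.
(Day, Night, Night): Species 2 can switch to Mixed (10 → 17). Not NE.
(Day, Night, Mixed): Species 1 gets 13, best alternative 11; Species 2 gets 18, best alternative 1; Species 3 gets 9, best alternative 5. No profitable deviation — NE.
(Day, Mixed, Night): Species 1 gets 12, best alternative 1; Species 2 gets 17, best alternative 10; Species 3 gets 19, best alternative 9. No profitable deviation — NE.
(Day, Mixed, Mixed): Species 1 can switch to Dawn (8 → 15). Not NE.

Pure-strategy Nash equilibria: (Dawn, Mixed, Mixed); (Day, Night, Mixed); (Day, Mixed, Night)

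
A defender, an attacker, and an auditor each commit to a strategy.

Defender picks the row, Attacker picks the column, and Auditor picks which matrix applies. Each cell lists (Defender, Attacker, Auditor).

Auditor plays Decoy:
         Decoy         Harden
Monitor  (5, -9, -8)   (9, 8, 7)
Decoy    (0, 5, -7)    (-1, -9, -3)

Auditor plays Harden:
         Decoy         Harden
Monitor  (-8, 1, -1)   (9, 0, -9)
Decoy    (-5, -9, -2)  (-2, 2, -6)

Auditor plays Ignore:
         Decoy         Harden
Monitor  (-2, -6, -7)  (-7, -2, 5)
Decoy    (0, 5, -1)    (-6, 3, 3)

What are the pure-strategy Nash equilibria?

Defender against (Decoy, Decoy): payoffs 5, 0 → best response Monitor.
Defender against (Decoy, Harden): payoffs -8, -5 → best response Decoy.
Defender against (Decoy, Ignore): payoffs -2, 0 → best response Decoy.
Defender against (Harden, Decoy): payoffs 9, -1 → best response Monitor.
Defender against (Harden, Harden): payoffs 9, -2 → best response Monitor.
Defender against (Harden, Ignore): payoffs -7, -6 → best response Decoy.
Attacker against (Monitor, Decoy): payoffs -9, 8 → best response Harden.
Attacker against (Monitor, Harden): payoffs 1, 0 → best response Decoy.
Attacker against (Monitor, Ignore): payoffs -6, -2 → best response Harden.
Attacker against (Decoy, Decoy): payoffs 5, -9 → best response Decoy.
Attacker against (Decoy, Harden): payoffs -9, 2 → best response Harden.
Attacker against (Decoy, Ignore): payoffs 5, 3 → best response Decoy.
Auditor against (Monitor, Decoy): payoffs -8, -1, -7 → best response Harden.
Auditor against (Monitor, Harden): payoffs 7, -9, 5 → best response Decoy.
Auditor against (Decoy, Decoy): payoffs -7, -2, -1 → best response Ignore.
Auditor against (Decoy, Harden): payoffs -3, -6, 3 → best response Ignore.
Mutual best responses: (Monitor, Harden, Decoy); (Decoy, Decoy, Ignore).

The pure Nash equilibria are (Monitor, Harden, Decoy); (Decoy, Decoy, Ignore).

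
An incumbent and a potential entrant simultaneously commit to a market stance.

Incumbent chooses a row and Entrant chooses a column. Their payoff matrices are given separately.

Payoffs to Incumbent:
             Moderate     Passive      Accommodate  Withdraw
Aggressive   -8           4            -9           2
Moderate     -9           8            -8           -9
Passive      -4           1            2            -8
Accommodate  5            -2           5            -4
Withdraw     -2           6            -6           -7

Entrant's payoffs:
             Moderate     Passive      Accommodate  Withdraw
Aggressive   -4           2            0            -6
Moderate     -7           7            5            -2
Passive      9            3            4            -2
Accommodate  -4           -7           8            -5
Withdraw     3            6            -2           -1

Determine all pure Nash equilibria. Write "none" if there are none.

(Moderate, Passive), (Accommodate, Accommodate)

(Aggressive, Moderate): Incumbent can switch to Passive (-8 → -4). Not NE.
(Aggressive, Passive): Incumbent can switch to Moderate (4 → 8). Not NE.
(Aggressive, Accommodate): Incumbent can switch to Moderate (-9 → -8). Not NE.
(Aggressive, Withdraw): Entrant can switch to Moderate (-6 → -4). Not NE.
(Moderate, Moderate): Incumbent can switch to Aggressive (-9 → -8). Not NE.
(Moderate, Passive): Incumbent gets 8, best alternative 6; Entrant gets 7, best alternative 5. No profitable deviation — NE.
(Moderate, Accommodate): Incumbent can switch to Passive (-8 → 2). Not NE.
(Moderate, Withdraw): Incumbent can switch to Aggressive (-9 → 2). Not NE.
(Passive, Moderate): Incumbent can switch to Accommodate (-4 → 5). Not NE.
(Accommodate, Accommodate): Incumbent gets 5, best alternative 2; Entrant gets 8, best alternative -4. No profitable deviation — NE.
(The remaining 10 profiles each have a profitable deviation by the same check.)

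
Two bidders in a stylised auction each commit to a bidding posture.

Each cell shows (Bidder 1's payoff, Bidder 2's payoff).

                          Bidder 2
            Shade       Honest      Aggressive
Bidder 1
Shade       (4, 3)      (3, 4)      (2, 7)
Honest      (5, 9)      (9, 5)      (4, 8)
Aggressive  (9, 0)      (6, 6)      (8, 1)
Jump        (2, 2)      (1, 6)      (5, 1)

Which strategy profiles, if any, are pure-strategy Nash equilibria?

Bidder 1 against Shade: payoffs 4, 5, 9, 2 → best response Aggressive.
Bidder 1 against Honest: payoffs 3, 9, 6, 1 → best response Honest.
Bidder 1 against Aggressive: payoffs 2, 4, 8, 5 → best response Aggressive.
Bidder 2 against Shade: payoffs 3, 4, 7 → best response Aggressive.
Bidder 2 against Honest: payoffs 9, 5, 8 → best response Shade.
Bidder 2 against Aggressive: payoffs 0, 6, 1 → best response Honest.
Bidder 2 against Jump: payoffs 2, 6, 1 → best response Honest.
No profile is a mutual best response for all players.

none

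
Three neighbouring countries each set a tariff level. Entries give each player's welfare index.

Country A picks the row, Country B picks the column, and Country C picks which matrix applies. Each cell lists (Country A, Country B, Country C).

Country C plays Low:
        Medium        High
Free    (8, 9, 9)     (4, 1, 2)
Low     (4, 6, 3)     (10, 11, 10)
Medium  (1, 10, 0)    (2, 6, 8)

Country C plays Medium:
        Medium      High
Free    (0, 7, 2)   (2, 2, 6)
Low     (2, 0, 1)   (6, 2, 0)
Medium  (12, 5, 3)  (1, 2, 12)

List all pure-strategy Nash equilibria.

Country A against (Medium, Low): payoffs 8, 4, 1 → best response Free.
Country A against (Medium, Medium): payoffs 0, 2, 12 → best response Medium.
Country A against (High, Low): payoffs 4, 10, 2 → best response Low.
Country A against (High, Medium): payoffs 2, 6, 1 → best response Low.
Country B against (Free, Low): payoffs 9, 1 → best response Medium.
Country B against (Free, Medium): payoffs 7, 2 → best response Medium.
Country B against (Low, Low): payoffs 6, 11 → best response High.
Country B against (Low, Medium): payoffs 0, 2 → best response High.
Country B against (Medium, Low): payoffs 10, 6 → best response Medium.
Country B against (Medium, Medium): payoffs 5, 2 → best response Medium.
Country C against (Free, Medium): payoffs 9, 2 → best response Low.
Country C against (Free, High): payoffs 2, 6 → best response Medium.
Country C against (Low, Medium): payoffs 3, 1 → best response Low.
Country C against (Low, High): payoffs 10, 0 → best response Low.
Country C against (Medium, Medium): payoffs 0, 3 → best response Medium.
Country C against (Medium, High): payoffs 8, 12 → best response Medium.
Mutual best responses: (Free, Medium, Low); (Low, High, Low); (Medium, Medium, Medium).

Pure-strategy Nash equilibria: (Free, Medium, Low), (Low, High, Low), (Medium, Medium, Medium)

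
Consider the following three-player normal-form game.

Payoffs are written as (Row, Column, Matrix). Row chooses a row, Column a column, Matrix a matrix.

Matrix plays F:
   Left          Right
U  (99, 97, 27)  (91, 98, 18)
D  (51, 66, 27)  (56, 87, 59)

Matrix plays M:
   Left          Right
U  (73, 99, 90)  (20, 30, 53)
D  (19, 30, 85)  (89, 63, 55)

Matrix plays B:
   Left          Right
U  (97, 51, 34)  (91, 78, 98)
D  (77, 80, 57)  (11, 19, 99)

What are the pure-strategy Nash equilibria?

Mark each player's best response to every combination of opponents' strategies; a profile where every player is best-responding is a pure Nash equilibrium.
Row against (Left, F): payoffs 99, 51 → best response U.
Row against (Left, M): payoffs 73, 19 → best response U.
Row against (Left, B): payoffs 97, 77 → best response U.
Row against (Right, F): payoffs 91, 56 → best response U.
Row against (Right, M): payoffs 20, 89 → best response D.
Row against (Right, B): payoffs 91, 11 → best response U.
Column against (U, F): payoffs 97, 98 → best response Right.
Column against (U, M): payoffs 99, 30 → best response Left.
Column against (U, B): payoffs 51, 78 → best response Right.
Column against (D, F): payoffs 66, 87 → best response Right.
Column against (D, M): payoffs 30, 63 → best response Right.
Column against (D, B): payoffs 80, 19 → best response Left.
Matrix against (U, Left): payoffs 27, 90, 34 → best response M.
Matrix against (U, Right): payoffs 18, 53, 98 → best response B.
Matrix against (D, Left): payoffs 27, 85, 57 → best response M.
Matrix against (D, Right): payoffs 59, 55, 99 → best response B.
Mutual best responses: (U, Left, M); (U, Right, B).

(U, Left, M); (U, Right, B)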